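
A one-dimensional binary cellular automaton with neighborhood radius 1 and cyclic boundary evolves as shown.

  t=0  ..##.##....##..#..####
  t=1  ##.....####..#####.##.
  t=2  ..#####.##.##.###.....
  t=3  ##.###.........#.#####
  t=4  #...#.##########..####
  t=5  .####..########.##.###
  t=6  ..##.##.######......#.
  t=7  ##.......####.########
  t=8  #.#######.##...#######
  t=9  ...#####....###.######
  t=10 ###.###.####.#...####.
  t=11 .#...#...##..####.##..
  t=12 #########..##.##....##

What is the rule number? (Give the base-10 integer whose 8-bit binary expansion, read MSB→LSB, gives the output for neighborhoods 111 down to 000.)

  [7] ### => #  t=0,i=19
  [6] ##. => .  t=0,i=3
  [5] #.# => .  t=0,i=4
  [4] #.. => #  t=0,i=0
  [3] .## => .  t=0,i=2
  [2] .#. => #  t=0,i=15
  [1] ..# => #  t=0,i=1
  [0] ... => #  t=0,i=8
  bits 10010111 = 151

151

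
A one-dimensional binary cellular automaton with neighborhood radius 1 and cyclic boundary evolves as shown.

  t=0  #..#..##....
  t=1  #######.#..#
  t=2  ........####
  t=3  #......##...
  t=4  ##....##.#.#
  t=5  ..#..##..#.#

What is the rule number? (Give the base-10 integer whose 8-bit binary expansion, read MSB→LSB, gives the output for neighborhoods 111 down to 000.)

30

  [7] ### => .  t=1,i=0
  [6] ##. => .  t=0,i=7
  [5] #.# => .  t=1,i=7
  [4] #.. => #  t=0,i=1
  [3] .## => #  t=0,i=6
  [2] .#. => #  t=0,i=0
  [1] ..# => #  t=0,i=2
  [0] ... => .  t=0,i=9
  bits 00011110 = 30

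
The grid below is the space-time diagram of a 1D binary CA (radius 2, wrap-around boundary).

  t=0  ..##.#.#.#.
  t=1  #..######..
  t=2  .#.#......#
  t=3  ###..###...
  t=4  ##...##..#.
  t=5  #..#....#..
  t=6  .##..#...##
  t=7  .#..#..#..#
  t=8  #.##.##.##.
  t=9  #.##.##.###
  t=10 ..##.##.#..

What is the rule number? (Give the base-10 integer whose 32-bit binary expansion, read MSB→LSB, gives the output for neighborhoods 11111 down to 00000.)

  nb #####: next=.  (t=1,i=5, bit31=0)
  nb ####.: next=.  (t=1,i=7, bit30=0)
  nb ###.#: next=.  (t=9,i=0, bit29=0)
  nb ###..: next=.  (t=1,i=8, bit28=0)
  nb ##.##: next=.  (t=6,i=0, bit27=0)
  nb ##.#.: next=#  (t=0,i=4, bit26=1)
  nb ##..#: next=.  (t=1,i=9, bit25=0)
  nb ##...: next=.  (t=3,i=8, bit24=0)
  nb #.###: next=#  (t=9,i=8, bit23=1)
  nb #.##.: next=#  (t=4,i=0, bit22=1)
  nb #.#.#: next=#  (t=0,i=5, bit21=1)
  nb #.#..: next=.  (t=0,i=9, bit20=0)
  nb #..##: next=.  (t=1,i=2, bit19=0)
  nb #..#.: next=#  (t=1,i=10, bit18=1)
  nb #...#: next=#  (t=0,i=0, bit17=1)
  nb #....: next=#  (t=2,i=5, bit16=1)
  nb .####: next=.  (t=1,i=4, bit15=0)
  nb .###.: next=#  (t=3,i=1, bit14=1)
  nb .##.#: next=#  (t=0,i=3, bit13=1)
  nb .##..: next=.  (t=4,i=1, bit12=0)
  nb .#.##: next=.  (t=4,i=10, bit11=0)
  nb .#.#.: next=#  (t=0,i=6, bit10=1)
  nb .#..#: next=#  (t=1,i=1, bit9=1)
  nb .#...: next=.  (t=0,i=10, bit8=0)
  nb ..###: next=#  (t=1,i=3, bit7=1)
  nb ..##.: next=.  (t=0,i=2, bit6=0)
  nb ..#.#: next=.  (t=2,i=10, bit5=0)
  nb ..#..: next=.  (t=1,i=0, bit4=0)
  nb ...##: next=.  (t=0,i=1, bit3=0)
  nb ...#.: next=.  (t=2,i=9, bit2=0)
  nb ....#: next=.  (t=2,i=8, bit1=0)
  nb .....: next=#  (t=2,i=6, bit0=1)
  bits 00000100111001110110011010000001 = 82273921

82273921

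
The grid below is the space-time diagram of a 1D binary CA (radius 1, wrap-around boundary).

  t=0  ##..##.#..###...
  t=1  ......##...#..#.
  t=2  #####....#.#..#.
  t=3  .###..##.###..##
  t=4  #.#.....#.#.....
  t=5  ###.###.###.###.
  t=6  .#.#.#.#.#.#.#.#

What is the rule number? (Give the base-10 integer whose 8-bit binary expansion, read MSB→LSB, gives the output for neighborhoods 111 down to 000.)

  [7] ### => #  t=0,i=11
  [6] ##. => .  t=0,i=1
  [5] #.# => #  t=0,i=6
  [4] #.. => .  t=0,i=2
  [3] .## => .  t=0,i=0
  [2] .#. => #  t=0,i=7
  [1] ..# => .  t=0,i=3
  [0] ... => #  t=0,i=14
  bits 10100101 = 165

165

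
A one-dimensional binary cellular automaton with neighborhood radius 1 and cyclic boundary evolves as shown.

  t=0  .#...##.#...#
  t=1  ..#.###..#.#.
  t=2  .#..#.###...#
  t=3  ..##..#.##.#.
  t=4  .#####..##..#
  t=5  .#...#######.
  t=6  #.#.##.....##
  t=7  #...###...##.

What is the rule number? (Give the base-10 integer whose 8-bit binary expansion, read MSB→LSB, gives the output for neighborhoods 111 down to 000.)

  ### -> .   bit 7 = 0  t=1,i=5
  ##. -> #   bit 6 = 1  t=0,i=6
  #.# -> .   bit 5 = 0  t=0,i=0
  #.. -> #   bit 4 = 1  t=0,i=2
  .## -> #   bit 3 = 1  t=0,i=5
  .#. -> .   bit 2 = 0  t=0,i=1
  ..# -> #   bit 1 = 1  t=0,i=4
  ... -> .   bit 0 = 0  t=0,i=3
  bits 01011010 = 90

90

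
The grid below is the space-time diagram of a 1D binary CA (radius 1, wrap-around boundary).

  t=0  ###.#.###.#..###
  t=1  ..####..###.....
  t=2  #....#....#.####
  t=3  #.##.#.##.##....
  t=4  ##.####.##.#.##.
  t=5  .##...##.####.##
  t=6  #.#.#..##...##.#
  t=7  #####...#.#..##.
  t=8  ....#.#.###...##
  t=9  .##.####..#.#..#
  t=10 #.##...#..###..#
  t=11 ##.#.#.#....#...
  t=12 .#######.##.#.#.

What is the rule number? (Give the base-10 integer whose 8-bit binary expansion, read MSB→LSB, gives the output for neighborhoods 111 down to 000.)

  nb ###: next=.  (t=0,i=0, bit7=0)
  nb ##.: next=#  (t=0,i=2, bit6=1)
  nb #.#: next=#  (t=0,i=3, bit5=1)
  nb #..: next=.  (t=0,i=11, bit4=0)
  nb .##: next=.  (t=0,i=6, bit3=0)
  nb .#.: next=#  (t=0,i=4, bit2=1)
  nb ..#: next=.  (t=0,i=12, bit1=0)
  nb ...: next=#  (t=1,i=0, bit0=1)
  bits 01100101 = 101

101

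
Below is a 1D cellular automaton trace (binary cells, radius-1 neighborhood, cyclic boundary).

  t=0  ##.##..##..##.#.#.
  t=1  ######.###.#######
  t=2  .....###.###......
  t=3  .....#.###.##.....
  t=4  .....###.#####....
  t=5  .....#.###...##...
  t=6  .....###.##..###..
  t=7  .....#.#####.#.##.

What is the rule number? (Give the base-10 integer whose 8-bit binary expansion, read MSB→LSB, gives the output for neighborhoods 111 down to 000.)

  ### -> .   bit 7 = 0  t=1,i=0
  ##. -> #   bit 6 = 1  t=0,i=1
  #.# -> #   bit 5 = 1  t=0,i=2
  #.. -> #   bit 4 = 1  t=0,i=5
  .## -> #   bit 3 = 1  t=0,i=0
  .#. -> #   bit 2 = 1  t=0,i=14
  ..# -> .   bit 1 = 0  t=0,i=6
  ... -> .   bit 0 = 0  t=2,i=0
  bits 01111100 = 124

124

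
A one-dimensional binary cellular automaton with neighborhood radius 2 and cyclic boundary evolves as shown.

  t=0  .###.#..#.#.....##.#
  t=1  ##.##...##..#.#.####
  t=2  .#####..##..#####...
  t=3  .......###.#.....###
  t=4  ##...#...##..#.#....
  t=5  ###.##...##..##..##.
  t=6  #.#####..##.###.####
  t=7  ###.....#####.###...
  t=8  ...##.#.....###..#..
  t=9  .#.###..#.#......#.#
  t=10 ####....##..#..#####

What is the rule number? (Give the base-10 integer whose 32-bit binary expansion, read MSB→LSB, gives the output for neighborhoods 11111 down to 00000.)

  nb #####: next=.  (t=1,i=18, bit31=0)
  nb ####.: next=.  (t=1,i=0, bit30=0)
  nb ###.#: next=#  (t=0,i=3, bit29=1)
  nb ###..: next=.  (t=2,i=5, bit28=0)
  nb ##.##: next=#  (t=1,i=2, bit27=1)
  nb ##.#.: next=#  (t=0,i=4, bit26=1)
  nb ##..#: next=.  (t=1,i=10, bit25=0)
  nb ##...: next=#  (t=1,i=5, bit24=1)
  nb #.###: next=#  (t=0,i=1, bit23=1)
  nb #.##.: next=#  (t=1,i=3, bit22=1)
  nb #.#.#: next=#  (t=0,i=19, bit21=1)
  nb #.#..: next=.  (t=0,i=5, bit20=0)
  nb #..##: next=#  (t=2,i=7, bit19=1)
  nb #..#.: next=.  (t=0,i=7, bit18=0)
  nb #...#: next=.  (t=1,i=6, bit17=0)
  nb #....: next=#  (t=0,i=12, bit16=1)
  nb .####: next=.  (t=1,i=17, bit15=0)
  nb .###.: next=.  (t=0,i=2, bit14=0)
  nb .##.#: next=#  (t=0,i=17, bit13=1)
  nb .##..: next=#  (t=1,i=4, bit12=1)
  nb .#.##: next=#  (t=0,i=0, bit11=1)
  nb .#.#.: next=#  (t=0,i=9, bit10=1)
  nb .#..#: next=.  (t=0,i=6, bit9=0)
  nb .#...: next=.  (t=0,i=11, bit8=0)
  nb ..###: next=.  (t=2,i=1, bit7=0)
  nb ..##.: next=#  (t=0,i=16, bit6=1)
  nb ..#.#: next=#  (t=0,i=8, bit5=1)
  nb ..#..: next=#  (t=4,i=5, bit4=1)
  nb ...##: next=.  (t=0,i=15, bit3=0)
  nb ...#.: next=#  (t=4,i=4, bit2=1)
  nb ....#: next=#  (t=0,i=14, bit1=1)
  nb .....: next=.  (t=0,i=13, bit0=0)
  bits 00101101111010010011110001110110 = 770260086

770260086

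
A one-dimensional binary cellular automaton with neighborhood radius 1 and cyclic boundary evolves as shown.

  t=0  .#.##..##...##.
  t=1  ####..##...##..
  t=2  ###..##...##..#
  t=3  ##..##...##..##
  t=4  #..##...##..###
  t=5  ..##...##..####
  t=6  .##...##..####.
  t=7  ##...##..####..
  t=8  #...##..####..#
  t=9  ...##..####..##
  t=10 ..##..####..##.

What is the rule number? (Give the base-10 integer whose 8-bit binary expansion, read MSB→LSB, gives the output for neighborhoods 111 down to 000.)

174

  nb ###: next=#  (t=1,i=1, bit7=1)
  nb ##.: next=.  (t=0,i=4, bit6=0)
  nb #.#: next=#  (t=0,i=2, bit5=1)
  nb #..: next=.  (t=0,i=5, bit4=0)
  nb .##: next=#  (t=0,i=3, bit3=1)
  nb .#.: next=#  (t=0,i=1, bit2=1)
  nb ..#: next=#  (t=0,i=0, bit1=1)
  nb ...: next=.  (t=0,i=10, bit0=0)
  bits 10101110 = 174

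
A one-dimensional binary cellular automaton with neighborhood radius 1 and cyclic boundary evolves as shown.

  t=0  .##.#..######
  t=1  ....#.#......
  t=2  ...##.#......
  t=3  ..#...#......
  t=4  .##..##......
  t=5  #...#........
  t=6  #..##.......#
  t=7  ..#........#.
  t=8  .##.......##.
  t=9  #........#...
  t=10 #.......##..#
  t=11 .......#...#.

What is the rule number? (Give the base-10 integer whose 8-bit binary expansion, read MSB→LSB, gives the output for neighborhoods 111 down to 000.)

6

  ### -> .   bit 7 = 0  t=0,i=8
  ##. -> .   bit 6 = 0  t=0,i=2
  #.# -> .   bit 5 = 0  t=0,i=0
  #.. -> .   bit 4 = 0  t=0,i=5
  .## -> .   bit 3 = 0  t=0,i=1
  .#. -> #   bit 2 = 1  t=0,i=4
  ..# -> #   bit 1 = 1  t=0,i=6
  ... -> .   bit 0 = 0  t=1,i=0
  bits 00000110 = 6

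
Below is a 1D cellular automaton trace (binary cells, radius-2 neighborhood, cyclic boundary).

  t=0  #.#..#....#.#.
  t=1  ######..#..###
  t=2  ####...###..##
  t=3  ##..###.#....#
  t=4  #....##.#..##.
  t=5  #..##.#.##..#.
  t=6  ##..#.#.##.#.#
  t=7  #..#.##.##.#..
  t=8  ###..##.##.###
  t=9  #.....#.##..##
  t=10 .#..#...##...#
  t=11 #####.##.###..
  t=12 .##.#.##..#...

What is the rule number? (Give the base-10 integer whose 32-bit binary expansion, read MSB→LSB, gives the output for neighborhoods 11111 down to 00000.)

  [31] ##### => #  t=1,i=0
  [30] ####. => .  t=1,i=4
  [29] ###.# => #  t=3,i=6
  [28] ###.. => .  t=1,i=5
  [27] ##.## => .  t=7,i=7
  [26] ##.#. => .  t=3,i=7
  [25] ##..# => .  t=1,i=6
  [24] ##... => #  t=2,i=4
  [23] #.### => .  t=6,i=13
  [22] #.##. => #  t=5,i=8
  [21] #.#.# => #  t=0,i=0
  [20] #.#.. => #  t=0,i=2
  [19] #..## => .  t=1,i=10
  [18] #..#. => #  t=0,i=4
  [17] #...# => #  t=2,i=5
  [16] #.... => .  t=0,i=7
  [15] .#### => #  t=1,i=12
  [14] .###. => #  t=2,i=8
  [13] .##.# => #  t=4,i=6
  [12] .##.. => #  t=5,i=9
  [11] .#.## => .  t=5,i=7
  [10] .#.#. => #  t=0,i=1
  [9] .#..# => #  t=0,i=3
  [8] .#... => .  t=0,i=6
  [7] ..### => .  t=1,i=11
  [6] ..##. => .  t=4,i=5
  [5] ..#.# => .  t=0,i=10
  [4] ..#.. => #  t=0,i=5
  [3] ...## => #  t=2,i=6
  [2] ...#. => .  t=0,i=9
  [1] ....# => #  t=0,i=8
  [0] ..... => .  t=9,i=3
  bits 10100001011101101111011000011010 = 2708928026

2708928026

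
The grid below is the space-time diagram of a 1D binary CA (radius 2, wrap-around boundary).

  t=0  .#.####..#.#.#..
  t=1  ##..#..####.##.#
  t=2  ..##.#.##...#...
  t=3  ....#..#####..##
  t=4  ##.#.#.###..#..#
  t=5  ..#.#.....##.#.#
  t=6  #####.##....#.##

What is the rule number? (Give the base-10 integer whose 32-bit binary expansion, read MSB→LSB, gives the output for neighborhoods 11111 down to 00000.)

2270664357

  #####|#  b31=1 t=3,i=9
  ####.|.  b30=0 t=0,i=5
  ###.#|.  b29=0 t=1,i=10
  ###..|.  b28=0 t=0,i=6
  ##.##|.  b27=0 t=1,i=11
  ##.#.|#  b26=1 t=2,i=4
  ##..#|#  b25=1 t=0,i=7
  ##...|#  b24=1 t=2,i=9
  #.###|.  b23=0 t=0,i=3
  #.##.|#  b22=1 t=1,i=12
  #.#.#|.  b21=0 t=0,i=11
  #.#..|#  b20=1 t=0,i=13
  #..##|.  b19=0 t=1,i=6
  #..#.|#  b18=1 t=0,i=8
  #...#|#  b17=1 t=0,i=15
  #....|#  b16=1 t=2,i=14
  .####|#  b15=1 t=0,i=4
  .###.|.  b14=0 t=1,i=0
  .##.#|.  b13=0 t=1,i=13
  .##..|#  b12=1 t=2,i=8
  .#.##|.  b11=0 t=0,i=2
  .#.#.|#  b10=1 t=0,i=10
  .#..#|#  b9=1 t=1,i=5
  .#...|.  b8=0 t=0,i=14
  ..###|#  b7=1 t=1,i=7
  ..##.|.  b6=0 t=2,i=2
  ..#.#|#  b5=1 t=0,i=1
  ..#..|.  b4=0 t=1,i=4
  ...##|.  b3=0 t=2,i=1
  ...#.|#  b2=1 t=0,i=0
  ....#|.  b1=0 t=2,i=0
  .....|#  b0=1 t=2,i=15
  bits 10000111010101111001011010100101 = 2270664357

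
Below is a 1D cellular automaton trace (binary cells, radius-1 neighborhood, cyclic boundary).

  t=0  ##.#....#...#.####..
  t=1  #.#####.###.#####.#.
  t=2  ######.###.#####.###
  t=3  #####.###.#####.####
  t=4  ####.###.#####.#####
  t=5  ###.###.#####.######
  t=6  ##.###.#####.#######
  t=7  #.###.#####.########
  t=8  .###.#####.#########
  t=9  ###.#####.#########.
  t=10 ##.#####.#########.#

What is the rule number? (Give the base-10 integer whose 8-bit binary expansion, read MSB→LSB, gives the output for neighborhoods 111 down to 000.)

  [7] ### => #  t=0,i=15
  [6] ##. => .  t=0,i=1
  [5] #.# => #  t=0,i=2
  [4] #.. => #  t=0,i=4
  [3] .## => #  t=0,i=0
  [2] .#. => #  t=0,i=3
  [1] ..# => .  t=0,i=7
  [0] ... => #  t=0,i=5
  bits 10111101 = 189

189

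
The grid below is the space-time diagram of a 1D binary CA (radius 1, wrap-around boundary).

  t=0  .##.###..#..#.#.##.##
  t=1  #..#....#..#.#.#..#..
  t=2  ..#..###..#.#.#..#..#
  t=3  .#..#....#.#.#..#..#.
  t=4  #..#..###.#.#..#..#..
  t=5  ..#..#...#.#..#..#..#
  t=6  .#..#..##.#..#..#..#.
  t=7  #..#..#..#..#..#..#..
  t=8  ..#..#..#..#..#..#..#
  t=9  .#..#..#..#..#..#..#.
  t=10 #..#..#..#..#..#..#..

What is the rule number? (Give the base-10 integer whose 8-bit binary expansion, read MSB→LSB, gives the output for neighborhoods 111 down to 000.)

35

  [7] ### => .  t=0,i=5
  [6] ##. => .  t=0,i=2
  [5] #.# => #  t=0,i=0
  [4] #.. => .  t=0,i=7
  [3] .## => .  t=0,i=1
  [2] .#. => .  t=0,i=9
  [1] ..# => #  t=0,i=8
  [0] ... => #  t=1,i=5
  bits 00100011 = 35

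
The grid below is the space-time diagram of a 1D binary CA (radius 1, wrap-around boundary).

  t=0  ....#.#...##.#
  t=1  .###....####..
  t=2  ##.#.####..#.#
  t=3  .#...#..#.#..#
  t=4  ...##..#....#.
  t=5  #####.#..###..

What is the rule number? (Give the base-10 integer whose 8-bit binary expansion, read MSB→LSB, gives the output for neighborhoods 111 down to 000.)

75

  ### -> .   bit 7 = 0  t=1,i=2
  ##. -> #   bit 6 = 1  t=0,i=11
  #.# -> .   bit 5 = 0  t=0,i=5
  #.. -> .   bit 4 = 0  t=0,i=0
  .## -> #   bit 3 = 1  t=0,i=10
  .#. -> .   bit 2 = 0  t=0,i=4
  ..# -> #   bit 1 = 1  t=0,i=3
  ... -> #   bit 0 = 1  t=0,i=1
  bits 01001011 = 75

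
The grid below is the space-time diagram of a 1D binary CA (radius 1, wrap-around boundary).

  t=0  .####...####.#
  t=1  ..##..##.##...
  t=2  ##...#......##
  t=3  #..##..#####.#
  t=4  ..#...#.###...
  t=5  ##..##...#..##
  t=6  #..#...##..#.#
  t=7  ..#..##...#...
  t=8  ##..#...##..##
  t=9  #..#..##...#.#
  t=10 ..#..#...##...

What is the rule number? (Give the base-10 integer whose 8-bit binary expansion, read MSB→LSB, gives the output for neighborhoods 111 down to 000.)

  [7] ### => #  t=0,i=2
  [6] ##. => .  t=0,i=4
  [5] #.# => .  t=0,i=0
  [4] #.. => .  t=0,i=5
  [3] .## => .  t=0,i=1
  [2] .#. => .  t=0,i=13
  [1] ..# => #  t=0,i=7
  [0] ... => #  t=0,i=6
  bits 10000011 = 131

131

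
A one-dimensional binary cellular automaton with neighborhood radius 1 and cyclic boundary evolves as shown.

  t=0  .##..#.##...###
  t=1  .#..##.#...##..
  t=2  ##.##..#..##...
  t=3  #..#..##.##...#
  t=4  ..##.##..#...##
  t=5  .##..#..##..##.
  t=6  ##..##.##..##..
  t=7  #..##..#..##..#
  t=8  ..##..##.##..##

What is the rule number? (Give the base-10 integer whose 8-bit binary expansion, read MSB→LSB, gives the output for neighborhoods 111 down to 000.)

14

  ### -> .   bit 7 = 0  t=0,i=13
  ##. -> .   bit 6 = 0  t=0,i=2
  #.# -> .   bit 5 = 0  t=0,i=0
  #.. -> .   bit 4 = 0  t=0,i=3
  .## -> #   bit 3 = 1  t=0,i=1
  .#. -> #   bit 2 = 1  t=0,i=5
  ..# -> #   bit 1 = 1  t=0,i=4
  ... -> .   bit 0 = 0  t=0,i=10
  bits 00001110 = 14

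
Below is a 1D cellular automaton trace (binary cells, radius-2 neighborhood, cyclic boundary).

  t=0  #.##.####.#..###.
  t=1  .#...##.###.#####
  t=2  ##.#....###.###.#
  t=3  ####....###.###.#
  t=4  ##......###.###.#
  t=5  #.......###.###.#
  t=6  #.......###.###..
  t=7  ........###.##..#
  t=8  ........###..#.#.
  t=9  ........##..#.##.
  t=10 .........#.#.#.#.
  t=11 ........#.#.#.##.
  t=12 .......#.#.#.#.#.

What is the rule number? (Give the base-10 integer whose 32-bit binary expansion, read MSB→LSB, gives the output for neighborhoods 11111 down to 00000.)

2761874564

  [31] ##### => #  t=1,i=14
  [30] ####. => .  t=0,i=7
  [29] ###.# => #  t=0,i=8
  [28] ###.. => .  t=3,i=3
  [27] ##.## => .  t=0,i=4
  [26] ##.#. => #  t=0,i=9
  [25] ##..# => .  t=6,i=15
  [24] ##... => .  t=3,i=4
  [23] #.### => #  t=0,i=5
  [22] #.##. => .  t=0,i=2
  [21] #.#.# => .  t=0,i=0
  [20] #.#.. => #  t=0,i=10
  [19] #..## => #  t=0,i=12
  [18] #..#. => #  t=6,i=16
  [17] #...# => #  t=1,i=3
  [16] #.... => .  t=2,i=5
  [15] .#### => #  t=0,i=6
  [14] .###. => #  t=0,i=14
  [13] .##.# => .  t=0,i=3
  [12] .##.. => #  t=5,i=0
  [11] .#.## => #  t=0,i=1
  [10] .#.#. => #  t=8,i=14
  [9] .#..# => .  t=0,i=11
  [8] .#... => .  t=1,i=2
  [7] ..### => #  t=0,i=13
  [6] ..##. => .  t=1,i=5
  [5] ..#.# => .  t=8,i=13
  [4] ..#.. => .  t=6,i=0
  [3] ...## => .  t=1,i=4
  [2] ...#. => #  t=10,i=8
  [1] ....# => .  t=2,i=6
  [0] ..... => .  t=4,i=4
  bits 10100100100111101101110010000100 = 2761874564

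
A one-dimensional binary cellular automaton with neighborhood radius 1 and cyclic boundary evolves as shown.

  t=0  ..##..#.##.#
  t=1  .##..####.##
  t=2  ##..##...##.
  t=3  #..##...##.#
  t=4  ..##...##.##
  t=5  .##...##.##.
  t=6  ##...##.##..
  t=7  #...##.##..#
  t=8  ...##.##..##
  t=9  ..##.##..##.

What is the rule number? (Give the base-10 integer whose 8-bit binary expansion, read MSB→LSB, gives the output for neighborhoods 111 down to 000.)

46

  [7] ### => .  t=1,i=6
  [6] ##. => .  t=0,i=3
  [5] #.# => #  t=0,i=7
  [4] #.. => .  t=0,i=0
  [3] .## => #  t=0,i=2
  [2] .#. => #  t=0,i=6
  [1] ..# => #  t=0,i=1
  [0] ... => .  t=2,i=7
  bits 00101110 = 46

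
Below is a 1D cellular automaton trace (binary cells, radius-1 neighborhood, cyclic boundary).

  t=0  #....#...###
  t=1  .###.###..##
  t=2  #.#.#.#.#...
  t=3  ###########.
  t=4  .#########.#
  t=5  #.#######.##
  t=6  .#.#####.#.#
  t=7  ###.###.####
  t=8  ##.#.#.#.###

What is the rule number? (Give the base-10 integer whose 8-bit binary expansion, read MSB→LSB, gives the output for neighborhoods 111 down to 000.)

181

  ###|#  b7=1 t=0,i=10
  ##.|.  b6=0 t=0,i=0
  #.#|#  b5=1 t=1,i=0
  #..|#  b4=1 t=0,i=1
  .##|.  b3=0 t=0,i=9
  .#.|#  b2=1 t=0,i=5
  ..#|.  b1=0 t=0,i=4
  ...|#  b0=1 t=0,i=2
  bits 10110101 = 181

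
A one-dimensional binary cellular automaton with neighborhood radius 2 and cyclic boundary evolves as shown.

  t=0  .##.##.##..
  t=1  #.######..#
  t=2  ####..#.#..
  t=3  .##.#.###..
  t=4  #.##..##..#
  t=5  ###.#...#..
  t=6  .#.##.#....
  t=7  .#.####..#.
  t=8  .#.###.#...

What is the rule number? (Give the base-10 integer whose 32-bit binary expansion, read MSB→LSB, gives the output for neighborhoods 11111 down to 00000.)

  [31] ##### => .  t=1,i=4
  [30] ####. => #  t=1,i=6
  [29] ###.# => .  t=5,i=2
  [28] ###.. => .  t=1,i=7
  [27] ##.## => #  t=0,i=3
  [26] ##.#. => #  t=3,i=3
  [25] ##..# => #  t=1,i=8
  [24] ##... => .  t=0,i=9
  [23] #.### => #  t=1,i=2
  [22] #.##. => #  t=0,i=4
  [21] #.#.# => .  t=3,i=4
  [20] #.#.. => #  t=2,i=8
  [19] #..## => .  t=1,i=9
  [18] #..#. => .  t=2,i=5
  [17] #...# => #  t=0,i=10
  [16] #.... => .  t=6,i=8
  [15] .#### => #  t=1,i=3
  [14] .###. => #  t=3,i=7
  [13] .##.# => #  t=0,i=2
  [12] .##.. => .  t=0,i=8
  [11] .#.## => .  t=3,i=5
  [10] .#.#. => #  t=2,i=7
  [9] .#..# => .  t=2,i=9
  [8] .#... => .  t=5,i=5
  [7] ..### => .  t=2,i=0
  [6] ..##. => .  t=0,i=1
  [5] ..#.# => #  t=2,i=6
  [4] ..#.. => .  t=5,i=8
  [3] ...## => #  t=0,i=0
  [2] ...#. => .  t=5,i=7
  [1] ....# => .  t=6,i=10
  [0] ..... => #  t=6,i=9
  bits 01001110110100101110010000101001 = 1322443817

1322443817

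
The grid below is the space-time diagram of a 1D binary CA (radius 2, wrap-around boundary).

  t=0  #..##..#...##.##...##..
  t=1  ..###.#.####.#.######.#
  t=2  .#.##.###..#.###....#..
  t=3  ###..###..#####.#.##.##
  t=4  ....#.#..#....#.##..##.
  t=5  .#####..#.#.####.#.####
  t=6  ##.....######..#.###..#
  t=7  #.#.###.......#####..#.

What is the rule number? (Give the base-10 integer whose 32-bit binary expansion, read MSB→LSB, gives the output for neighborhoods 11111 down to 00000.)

  nb #####: next=.  (t=1,i=17, bit31=0)
  nb ####.: next=.  (t=1,i=10, bit30=0)
  nb ###.#: next=#  (t=1,i=4, bit29=1)
  nb ###..: next=.  (t=2,i=8, bit28=0)
  nb ##.##: next=#  (t=0,i=13, bit27=1)
  nb ##.#.: next=.  (t=1,i=5, bit26=0)
  nb ##..#: next=.  (t=0,i=5, bit25=0)
  nb ##...: next=#  (t=0,i=16, bit24=1)
  nb #.###: next=#  (t=1,i=8, bit23=1)
  nb #.##.: next=.  (t=0,i=14, bit22=0)
  nb #.#.#: next=#  (t=1,i=6, bit21=1)
  nb #.#..: next=.  (t=1,i=22, bit20=0)
  nb #..##: next=#  (t=0,i=2, bit19=1)
  nb #..#.: next=#  (t=0,i=6, bit18=1)
  nb #...#: next=#  (t=0,i=9, bit17=1)
  nb #....: next=.  (t=2,i=17, bit16=0)
  nb .####: next=.  (t=1,i=9, bit15=0)
  nb .###.: next=#  (t=1,i=3, bit14=1)
  nb .##.#: next=.  (t=0,i=12, bit13=0)
  nb .##..: next=#  (t=0,i=4, bit12=1)
  nb .#.##: next=#  (t=1,i=7, bit11=1)
  nb .#.#.: next=#  (t=4,i=5, bit10=1)
  nb .#..#: next=.  (t=0,i=1, bit9=0)
  nb .#...: next=#  (t=0,i=8, bit8=1)
  nb ..###: next=.  (t=1,i=2, bit7=0)
  nb ..##.: next=#  (t=0,i=3, bit6=1)
  nb ..#.#: next=#  (t=2,i=1, bit5=1)
  nb ..#..: next=.  (t=0,i=0, bit4=0)
  nb ...##: next=#  (t=0,i=10, bit3=1)
  nb ...#.: next=#  (t=2,i=0, bit2=1)
  nb ....#: next=#  (t=2,i=18, bit1=1)
  nb .....: next=#  (t=4,i=1, bit0=1)
  bits 00101001101011100101110101101111 = 699293039

699293039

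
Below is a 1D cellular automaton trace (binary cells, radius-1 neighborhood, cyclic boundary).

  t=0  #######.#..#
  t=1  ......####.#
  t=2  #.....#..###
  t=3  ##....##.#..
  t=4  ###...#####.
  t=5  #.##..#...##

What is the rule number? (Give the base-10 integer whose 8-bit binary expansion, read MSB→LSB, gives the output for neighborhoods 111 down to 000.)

  [7] ### => .  t=0,i=0
  [6] ##. => #  t=0,i=6
  [5] #.# => #  t=0,i=7
  [4] #.. => #  t=0,i=9
  [3] .## => #  t=0,i=11
  [2] .#. => #  t=0,i=8
  [1] ..# => .  t=0,i=10
  [0] ... => .  t=1,i=1
  bits 01111100 = 124

124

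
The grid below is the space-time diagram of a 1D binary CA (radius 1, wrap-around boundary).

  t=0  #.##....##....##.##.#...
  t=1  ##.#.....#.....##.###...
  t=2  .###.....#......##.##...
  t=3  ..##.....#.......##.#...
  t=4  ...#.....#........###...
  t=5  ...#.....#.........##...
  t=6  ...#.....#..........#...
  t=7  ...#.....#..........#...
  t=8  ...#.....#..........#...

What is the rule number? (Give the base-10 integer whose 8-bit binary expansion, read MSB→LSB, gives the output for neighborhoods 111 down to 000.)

  ###|#  b7=1 t=1,i=19
  ##.|#  b6=1 t=0,i=3
  #.#|#  b5=1 t=0,i=1
  #..|.  b4=0 t=0,i=4
  .##|.  b3=0 t=0,i=2
  .#.|#  b2=1 t=0,i=0
  ..#|.  b1=0 t=0,i=7
  ...|.  b0=0 t=0,i=5
  bits 11100100 = 228

228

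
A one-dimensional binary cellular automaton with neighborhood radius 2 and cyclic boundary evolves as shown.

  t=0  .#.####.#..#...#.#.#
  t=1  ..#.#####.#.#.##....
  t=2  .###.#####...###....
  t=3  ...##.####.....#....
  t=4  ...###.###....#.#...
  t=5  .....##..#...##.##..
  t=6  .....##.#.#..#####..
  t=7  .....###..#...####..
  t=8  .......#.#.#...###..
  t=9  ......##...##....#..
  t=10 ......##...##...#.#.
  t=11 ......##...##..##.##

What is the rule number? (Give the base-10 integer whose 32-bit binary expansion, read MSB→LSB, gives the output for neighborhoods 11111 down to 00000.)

  #####|#  b31=1 t=1,i=6
  ####.|#  b30=1 t=0,i=5
  ###.#|#  b29=1 t=0,i=6
  ###..|#  b28=1 t=2,i=9
  ##.##|#  b27=1 t=2,i=4
  ##.#.|#  b26=1 t=0,i=7
  ##..#|.  b25=0 t=5,i=7
  ##...|.  b24=0 t=1,i=16
  #.###|.  b23=0 t=0,i=3
  #.##.|#  b22=1 t=1,i=14
  #.#.#|.  b21=0 t=0,i=1
  #.#..|#  b20=1 t=0,i=8
  #..##|.  b19=0 t=6,i=12
  #..#.|#  b18=1 t=0,i=10
  #...#|.  b17=0 t=0,i=13
  #....|.  b16=0 t=1,i=17
  .####|#  b15=1 t=0,i=4
  .###.|.  b14=0 t=2,i=2
  .##.#|#  b13=1 t=3,i=4
  .##..|#  b12=1 t=1,i=15
  .#.##|#  b11=1 t=0,i=2
  .#.#.|.  b10=0 t=0,i=0
  .#..#|.  b9=0 t=0,i=9
  .#...|#  b8=1 t=0,i=12
  ..###|.  b7=0 t=2,i=1
  ..##.|#  b6=1 t=3,i=3
  ..#.#|#  b5=1 t=0,i=15
  ..#..|.  b4=0 t=0,i=11
  ...##|.  b3=0 t=2,i=0
  ...#.|#  b2=1 t=0,i=14
  ....#|.  b1=0 t=1,i=0
  .....|.  b0=0 t=1,i=18
  bits 11111100010101001011100101100100 = 4233410916

4233410916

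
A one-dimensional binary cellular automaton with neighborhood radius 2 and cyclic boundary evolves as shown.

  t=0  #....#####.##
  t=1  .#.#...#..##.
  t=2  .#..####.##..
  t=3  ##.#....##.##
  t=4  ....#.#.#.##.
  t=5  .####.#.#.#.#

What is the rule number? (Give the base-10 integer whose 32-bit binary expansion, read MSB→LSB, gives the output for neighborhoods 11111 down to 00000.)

  ##### -> #   bit 31 = 1  t=0,i=7
  ####. -> .   bit 30 = 0  t=0,i=8
  ###.# -> .   bit 29 = 0  t=0,i=9
  ###.. -> .   bit 28 = 0  t=0,i=0
  ##.## -> #   bit 27 = 1  t=0,i=10
  ##.#. -> .   bit 26 = 0  t=3,i=2
  ##..# -> .   bit 25 = 0  t=1,i=12
  ##... -> #   bit 24 = 1  t=0,i=1
  #.### -> #   bit 23 = 1  t=0,i=11
  #.##. -> #   bit 22 = 1  t=2,i=9
  #.#.# -> #   bit 21 = 1  t=4,i=6
  #.#.. -> .   bit 20 = 0  t=1,i=3
  #..## -> #   bit 19 = 1  t=1,i=9
  #..#. -> .   bit 18 = 0  t=1,i=0
  #...# -> #   bit 17 = 1  t=1,i=5
  #.... -> .   bit 16 = 0  t=0,i=2
  .#### -> .   bit 15 = 0  t=0,i=6
  .###. -> .   bit 14 = 0  t=0,i=12
  .##.# -> .   bit 13 = 0  t=3,i=9
  .##.. -> .   bit 12 = 0  t=1,i=11
  .#.## -> .   bit 11 = 0  t=4,i=9
  .#.#. -> .   bit 10 = 0  t=1,i=2
  .#..# -> .   bit 9 = 0  t=1,i=8
  .#... -> #   bit 8 = 1  t=1,i=4
  ..### -> .   bit 7 = 0  t=0,i=5
  ..##. -> #   bit 6 = 1  t=1,i=10
  ..#.# -> #   bit 5 = 1  t=1,i=1
  ..#.. -> #   bit 4 = 1  t=1,i=7
  ...## -> .   bit 3 = 0  t=0,i=4
  ...#. -> #   bit 2 = 1  t=1,i=6
  ....# -> #   bit 1 = 1  t=0,i=3
  ..... -> #   bit 0 = 1  t=4,i=1
  bits 10001001111010100000000101110111 = 2313814391

2313814391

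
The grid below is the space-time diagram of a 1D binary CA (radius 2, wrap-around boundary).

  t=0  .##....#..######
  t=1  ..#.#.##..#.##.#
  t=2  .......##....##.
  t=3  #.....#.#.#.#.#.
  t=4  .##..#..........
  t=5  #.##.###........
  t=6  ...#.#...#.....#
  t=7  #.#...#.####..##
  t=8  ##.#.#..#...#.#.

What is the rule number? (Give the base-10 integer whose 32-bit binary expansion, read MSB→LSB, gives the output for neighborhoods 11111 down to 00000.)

2793484700

  ##### -> #   bit 31 = 1  t=0,i=12
  ####. -> .   bit 30 = 0  t=0,i=14
  ###.# -> #   bit 29 = 1  t=0,i=15
  ###.. -> .   bit 28 = 0  t=5,i=7
  ##.## -> .   bit 27 = 0  t=0,i=0
  ##.#. -> #   bit 26 = 1  t=1,i=14
  ##..# -> #   bit 25 = 1  t=1,i=8
  ##... -> .   bit 24 = 0  t=0,i=3
  #.### -> #   bit 23 = 1  t=5,i=5
  #.##. -> .   bit 22 = 0  t=0,i=1
  #.#.# -> .   bit 21 = 0  t=1,i=4
  #.#.. -> .   bit 20 = 0  t=1,i=15
  #..## -> .   bit 19 = 0  t=0,i=9
  #..#. -> .   bit 18 = 0  t=1,i=1
  #...# -> .   bit 17 = 0  t=6,i=1
  #.... -> #   bit 16 = 1  t=0,i=4
  .#### -> .   bit 15 = 0  t=0,i=11
  .###. -> .   bit 14 = 0  t=5,i=6
  .##.# -> #   bit 13 = 1  t=1,i=13
  .##.. -> #   bit 12 = 1  t=0,i=2
  .#.## -> .   bit 11 = 0  t=1,i=5
  .#.#. -> .   bit 10 = 0  t=1,i=3
  .#..# -> .   bit 9 = 0  t=0,i=8
  .#... -> #   bit 8 = 1  t=3,i=1
  ..### -> #   bit 7 = 1  t=0,i=10
  ..##. -> .   bit 6 = 0  t=2,i=7
  ..#.# -> .   bit 5 = 0  t=1,i=2
  ..#.. -> #   bit 4 = 1  t=0,i=7
  ...## -> #   bit 3 = 1  t=2,i=6
  ...#. -> #   bit 2 = 1  t=0,i=6
  ....# -> .   bit 1 = 0  t=0,i=5
  ..... -> .   bit 0 = 0  t=2,i=1
  bits 10100110100000010011000110011100 = 2793484700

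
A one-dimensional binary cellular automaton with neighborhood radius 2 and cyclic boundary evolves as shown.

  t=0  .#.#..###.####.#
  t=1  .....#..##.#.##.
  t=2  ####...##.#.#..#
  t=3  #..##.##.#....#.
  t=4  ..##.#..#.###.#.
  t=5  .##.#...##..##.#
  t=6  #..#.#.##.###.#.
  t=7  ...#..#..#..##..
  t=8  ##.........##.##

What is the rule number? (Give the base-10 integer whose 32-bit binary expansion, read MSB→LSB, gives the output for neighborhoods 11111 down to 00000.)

1057589611

  ##### -> .   bit 31 = 0  t=2,i=1
  ####. -> .   bit 30 = 0  t=0,i=12
  ###.# -> #   bit 29 = 1  t=0,i=8
  ###.. -> #   bit 28 = 1  t=2,i=3
  ##.## -> #   bit 27 = 1  t=0,i=9
  ##.#. -> #   bit 26 = 1  t=0,i=14
  ##..# -> #   bit 25 = 1  t=5,i=10
  ##... -> #   bit 24 = 1  t=1,i=15
  #.### -> .   bit 23 = 0  t=0,i=10
  #.##. -> .   bit 22 = 0  t=1,i=13
  #.#.# -> .   bit 21 = 0  t=0,i=1
  #.#.. -> .   bit 20 = 0  t=0,i=3
  #..## -> #   bit 19 = 1  t=0,i=5
  #..#. -> .   bit 18 = 0  t=4,i=7
  #...# -> .   bit 17 = 0  t=2,i=5
  #.... -> #   bit 16 = 1  t=1,i=0
  .#### -> #   bit 15 = 1  t=0,i=11
  .###. -> .   bit 14 = 0  t=0,i=7
  .##.# -> .   bit 13 = 0  t=1,i=9
  .##.. -> .   bit 12 = 0  t=1,i=14
  .#.## -> #   bit 11 = 1  t=1,i=12
  .#.#. -> .   bit 10 = 0  t=0,i=0
  .#..# -> .   bit 9 = 0  t=0,i=4
  .#... -> #   bit 8 = 1  t=3,i=10
  ..### -> .   bit 7 = 0  t=0,i=6
  ..##. -> #   bit 6 = 1  t=1,i=8
  ..#.# -> #   bit 5 = 1  t=3,i=14
  ..#.. -> .   bit 4 = 0  t=1,i=5
  ...## -> #   bit 3 = 1  t=2,i=6
  ...#. -> .   bit 2 = 0  t=1,i=4
  ....# -> #   bit 1 = 1  t=1,i=3
  ..... -> #   bit 0 = 1  t=1,i=1
  bits 00111111000010011000100101101011 = 1057589611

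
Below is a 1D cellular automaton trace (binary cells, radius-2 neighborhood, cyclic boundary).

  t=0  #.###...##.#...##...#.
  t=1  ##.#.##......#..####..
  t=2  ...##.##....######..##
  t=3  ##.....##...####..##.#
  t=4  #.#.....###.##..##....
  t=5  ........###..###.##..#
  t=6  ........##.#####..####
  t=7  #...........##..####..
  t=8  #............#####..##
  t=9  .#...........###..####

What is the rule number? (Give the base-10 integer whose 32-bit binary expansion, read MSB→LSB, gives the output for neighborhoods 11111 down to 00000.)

  #####|#  b31=1 t=2,i=14
  ####.|.  b30=0 t=1,i=18
  ###.#|#  b29=1 t=4,i=10
  ###..|.  b28=0 t=0,i=4
  ##.##|.  b27=0 t=2,i=5
  ##.#.|.  b26=0 t=0,i=10
  ##..#|#  b25=1 t=1,i=20
  ##...|#  b24=1 t=0,i=5
  #.###|.  b23=0 t=0,i=2
  #.##.|.  b22=0 t=1,i=5
  #.#.#|#  b21=1 t=0,i=0
  #.#..|.  b20=0 t=0,i=11
  #..##|#  b19=1 t=1,i=15
  #..#.|#  b18=1 t=5,i=20
  #...#|#  b17=1 t=0,i=6
  #....|.  b16=0 t=1,i=8
  .####|#  b15=1 t=1,i=17
  .###.|#  b14=1 t=0,i=3
  .##.#|.  b13=0 t=0,i=9
  .##..|#  b12=1 t=0,i=16
  .#.##|#  b11=1 t=0,i=1
  .#.#.|.  b10=0 t=0,i=21
  .#..#|#  b9=1 t=1,i=14
  .#...|.  b8=0 t=0,i=12
  ..###|#  b7=1 t=1,i=16
  ..##.|.  b6=0 t=0,i=8
  ..#.#|.  b5=0 t=0,i=20
  ..#..|#  b4=1 t=1,i=13
  ...##|.  b3=0 t=0,i=7
  ...#.|#  b2=1 t=0,i=19
  ....#|.  b1=0 t=1,i=11
  .....|.  b0=0 t=1,i=9
  bits 10100011001011101101101010010100 = 2737756820

2737756820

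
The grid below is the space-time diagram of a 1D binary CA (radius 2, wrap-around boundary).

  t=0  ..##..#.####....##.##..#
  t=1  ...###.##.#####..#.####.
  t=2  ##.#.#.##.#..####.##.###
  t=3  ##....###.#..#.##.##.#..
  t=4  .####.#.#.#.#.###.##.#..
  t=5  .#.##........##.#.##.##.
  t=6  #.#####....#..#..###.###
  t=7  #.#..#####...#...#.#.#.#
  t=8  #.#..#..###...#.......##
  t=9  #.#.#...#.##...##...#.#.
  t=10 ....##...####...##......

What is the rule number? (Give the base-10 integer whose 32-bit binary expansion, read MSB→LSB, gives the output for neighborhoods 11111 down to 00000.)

  nb #####: next=.  (t=1,i=12, bit31=0)
  nb ####.: next=#  (t=0,i=10, bit30=1)
  nb ###.#: next=#  (t=1,i=5, bit29=1)
  nb ###..: next=#  (t=0,i=11, bit28=1)
  nb ##.##: next=.  (t=0,i=18, bit27=0)
  nb ##.#.: next=.  (t=2,i=2, bit26=0)
  nb ##..#: next=#  (t=0,i=4, bit25=1)
  nb ##...: next=#  (t=0,i=12, bit24=1)
  nb #.###: next=#  (t=0,i=8, bit23=1)
  nb #.##.: next=#  (t=0,i=19, bit22=1)
  nb #.#.#: next=.  (t=2,i=3, bit21=0)
  nb #.#..: next=#  (t=2,i=10, bit20=1)
  nb #..##: next=.  (t=0,i=1, bit19=0)
  nb #..#.: next=#  (t=0,i=5, bit18=1)
  nb #...#: next=.  (t=4,i=23, bit17=0)
  nb #....: next=#  (t=0,i=13, bit16=1)
  nb .####: next=.  (t=0,i=9, bit15=0)
  nb .###.: next=.  (t=1,i=4, bit14=0)
  nb .##.#: next=#  (t=0,i=17, bit13=1)
  nb .##..: next=#  (t=0,i=3, bit12=1)
  nb .#.##: next=#  (t=0,i=7, bit11=1)
  nb .#.#.: next=.  (t=2,i=4, bit10=0)
  nb .#..#: next=.  (t=0,i=0, bit9=0)
  nb .#...: next=#  (t=4,i=22, bit8=1)
  nb ..###: next=#  (t=1,i=3, bit7=1)
  nb ..##.: next=.  (t=0,i=2, bit6=0)
  nb ..#.#: next=.  (t=0,i=6, bit5=0)
  nb ..#..: next=.  (t=0,i=23, bit4=0)
  nb ...##: next=.  (t=0,i=15, bit3=0)
  nb ...#.: next=.  (t=6,i=10, bit2=0)
  nb ....#: next=#  (t=0,i=14, bit1=1)
  nb .....: next=.  (t=5,i=7, bit0=0)
  bits 01110011110101010011100110000010 = 1943353730

1943353730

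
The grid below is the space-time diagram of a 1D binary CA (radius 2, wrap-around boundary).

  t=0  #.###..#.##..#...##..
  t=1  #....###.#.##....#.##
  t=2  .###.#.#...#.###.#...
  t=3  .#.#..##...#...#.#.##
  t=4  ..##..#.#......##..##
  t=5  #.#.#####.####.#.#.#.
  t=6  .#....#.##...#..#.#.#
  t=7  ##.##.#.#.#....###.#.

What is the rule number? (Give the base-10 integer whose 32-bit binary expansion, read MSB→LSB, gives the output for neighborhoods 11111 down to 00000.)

  [31] ##### => #  t=5,i=6
  [30] ####. => .  t=5,i=7
  [29] ###.# => #  t=1,i=7
  [28] ###.. => .  t=0,i=4
  [27] ##.## => #  t=5,i=9
  [26] ##.#. => .  t=1,i=8
  [25] ##..# => #  t=0,i=5
  [24] ##... => #  t=1,i=1
  [23] #.### => .  t=0,i=2
  [22] #.##. => #  t=0,i=9
  [21] #.#.# => .  t=1,i=9
  [20] #.#.. => #  t=2,i=7
  [19] #..## => .  t=3,i=5
  [18] #..#. => #  t=0,i=6
  [17] #...# => .  t=0,i=15
  [16] #.... => #  t=1,i=2
  [15] .#### => .  t=5,i=5
  [14] .###. => .  t=0,i=3
  [13] .##.# => #  t=3,i=20
  [12] .##.. => .  t=0,i=10
  [11] .#.## => .  t=0,i=1
  [10] .#.#. => #  t=2,i=6
  [9] .#..# => .  t=3,i=4
  [8] .#... => .  t=0,i=14
  [7] ..### => #  t=1,i=5
  [6] ..##. => #  t=0,i=17
  [5] ..#.# => #  t=0,i=0
  [4] ..#.. => .  t=0,i=13
  [3] ...## => .  t=0,i=16
  [2] ...#. => .  t=1,i=16
  [1] ....# => #  t=1,i=3
  [0] ..... => #  t=4,i=11
  bits 10101011010101010010010011100011 = 2874483939

2874483939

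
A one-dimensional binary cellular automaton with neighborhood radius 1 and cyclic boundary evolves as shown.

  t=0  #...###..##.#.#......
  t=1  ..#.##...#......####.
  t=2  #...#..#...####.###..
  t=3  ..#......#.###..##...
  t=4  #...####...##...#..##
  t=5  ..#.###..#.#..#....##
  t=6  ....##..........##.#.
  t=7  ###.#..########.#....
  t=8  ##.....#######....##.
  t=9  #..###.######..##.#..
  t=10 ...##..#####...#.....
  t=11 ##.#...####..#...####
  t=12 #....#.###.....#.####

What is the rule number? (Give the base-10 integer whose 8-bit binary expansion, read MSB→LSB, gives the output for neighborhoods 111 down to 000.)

  nb ###: next=#  (t=0,i=5, bit7=1)
  nb ##.: next=.  (t=0,i=6, bit6=0)
  nb #.#: next=.  (t=0,i=11, bit5=0)
  nb #..: next=.  (t=0,i=1, bit4=0)
  nb .##: next=#  (t=0,i=4, bit3=1)
  nb .#.: next=.  (t=0,i=0, bit2=0)
  nb ..#: next=.  (t=0,i=3, bit1=0)
  nb ...: next=#  (t=0,i=2, bit0=1)
  bits 10001001 = 137

137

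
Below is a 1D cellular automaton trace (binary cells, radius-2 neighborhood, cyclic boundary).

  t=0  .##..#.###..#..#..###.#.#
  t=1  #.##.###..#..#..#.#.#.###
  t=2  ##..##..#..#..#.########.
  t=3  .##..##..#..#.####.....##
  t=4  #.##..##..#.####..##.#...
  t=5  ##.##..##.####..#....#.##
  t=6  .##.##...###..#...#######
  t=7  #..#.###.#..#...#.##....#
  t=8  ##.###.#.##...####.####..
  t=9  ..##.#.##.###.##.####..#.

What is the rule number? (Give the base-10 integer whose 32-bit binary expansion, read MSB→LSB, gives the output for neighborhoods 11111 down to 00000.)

733191846

  nb #####: next=.  (t=2,i=18, bit31=0)
  nb ####.: next=.  (t=1,i=24, bit30=0)
  nb ###.#: next=#  (t=0,i=20, bit29=1)
  nb ###..: next=.  (t=0,i=9, bit28=0)
  nb ##.##: next=#  (t=1,i=1, bit27=1)
  nb ##.#.: next=.  (t=0,i=21, bit26=0)
  nb ##..#: next=#  (t=0,i=3, bit25=1)
  nb ##...: next=#  (t=3,i=18, bit24=1)
  nb #.###: next=#  (t=0,i=7, bit23=1)
  nb #.##.: next=.  (t=0,i=1, bit22=0)
  nb #.#.#: next=#  (t=0,i=22, bit21=1)
  nb #.#..: next=#  (t=4,i=21, bit20=1)
  nb #..##: next=.  (t=0,i=17, bit19=0)
  nb #..#.: next=.  (t=0,i=4, bit18=0)
  nb #...#: next=#  (t=4,i=23, bit17=1)
  nb #....: next=#  (t=3,i=19, bit16=1)
  nb .####: next=#  (t=1,i=23, bit15=1)
  nb .###.: next=.  (t=0,i=8, bit14=0)
  nb .##.#: next=.  (t=1,i=3, bit13=0)
  nb .##..: next=#  (t=0,i=2, bit12=1)
  nb .#.##: next=#  (t=0,i=0, bit11=1)
  nb .#.#.: next=#  (t=0,i=23, bit10=1)
  nb .#..#: next=#  (t=0,i=13, bit9=1)
  nb .#...: next=.  (t=4,i=22, bit8=0)
  nb ..###: next=#  (t=0,i=18, bit7=1)
  nb ..##.: next=.  (t=2,i=4, bit6=0)
  nb ..#.#: next=#  (t=0,i=5, bit5=1)
  nb ..#..: next=.  (t=0,i=12, bit4=0)
  nb ...##: next=.  (t=3,i=22, bit3=0)
  nb ...#.: next=#  (t=4,i=24, bit2=1)
  nb ....#: next=#  (t=3,i=21, bit1=1)
  nb .....: next=.  (t=3,i=20, bit0=0)
  bits 00101011101100111001111010100110 = 733191846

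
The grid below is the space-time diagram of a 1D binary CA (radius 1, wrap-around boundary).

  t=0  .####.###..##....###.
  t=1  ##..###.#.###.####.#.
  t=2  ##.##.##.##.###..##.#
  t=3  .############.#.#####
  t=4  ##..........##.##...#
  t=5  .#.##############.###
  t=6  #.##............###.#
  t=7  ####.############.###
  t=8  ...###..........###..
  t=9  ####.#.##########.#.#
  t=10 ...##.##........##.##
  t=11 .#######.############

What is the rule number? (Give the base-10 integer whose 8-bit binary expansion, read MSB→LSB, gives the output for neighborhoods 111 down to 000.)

107

  [7] ### => .  t=0,i=2
  [6] ##. => #  t=0,i=4
  [5] #.# => #  t=0,i=5
  [4] #.. => .  t=0,i=9
  [3] .## => #  t=0,i=1
  [2] .#. => .  t=1,i=8
  [1] ..# => #  t=0,i=0
  [0] ... => #  t=0,i=14
  bits 01101011 = 107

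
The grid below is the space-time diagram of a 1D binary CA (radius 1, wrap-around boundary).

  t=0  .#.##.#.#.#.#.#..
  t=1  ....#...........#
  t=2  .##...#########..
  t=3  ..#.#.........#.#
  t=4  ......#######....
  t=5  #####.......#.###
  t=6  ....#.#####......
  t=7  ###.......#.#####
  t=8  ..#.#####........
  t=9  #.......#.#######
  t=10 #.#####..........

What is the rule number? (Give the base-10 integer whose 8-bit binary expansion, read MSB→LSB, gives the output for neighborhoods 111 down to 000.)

65

  ###|.  b7=0 t=2,i=7
  ##.|#  b6=1 t=0,i=4
  #.#|.  b5=0 t=0,i=2
  #..|.  b4=0 t=0,i=15
  .##|.  b3=0 t=0,i=3
  .#.|.  b2=0 t=0,i=1
  ..#|.  b1=0 t=0,i=0
  ...|#  b0=1 t=0,i=16
  bits 01000001 = 65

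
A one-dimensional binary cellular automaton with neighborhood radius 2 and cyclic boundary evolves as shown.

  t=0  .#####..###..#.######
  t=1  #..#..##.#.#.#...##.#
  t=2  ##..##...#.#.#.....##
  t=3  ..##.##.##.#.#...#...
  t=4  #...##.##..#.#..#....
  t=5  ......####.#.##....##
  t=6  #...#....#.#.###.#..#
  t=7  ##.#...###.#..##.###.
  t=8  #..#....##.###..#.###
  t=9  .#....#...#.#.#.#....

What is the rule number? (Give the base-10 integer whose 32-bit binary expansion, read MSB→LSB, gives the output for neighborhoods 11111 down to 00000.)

2876789286

  [31] ##### => #  t=0,i=3
  [30] ####. => .  t=0,i=4
  [29] ###.# => #  t=0,i=20
  [28] ###.. => .  t=0,i=5
  [27] ##.## => #  t=0,i=0
  [26] ##.#. => .  t=1,i=8
  [25] ##..# => #  t=0,i=6
  [24] ##... => #  t=2,i=6
  [23] #.### => .  t=0,i=1
  [22] #.##. => #  t=1,i=20
  [21] #.#.# => #  t=1,i=9
  [20] #.#.. => #  t=1,i=13
  [19] #..## => #  t=0,i=7
  [18] #..#. => .  t=0,i=12
  [17] #...# => .  t=1,i=15
  [16] #.... => .  t=2,i=15
  [15] .#### => .  t=0,i=2
  [14] .###. => #  t=0,i=9
  [13] .##.# => .  t=1,i=7
  [12] .##.. => #  t=1,i=0
  [11] .#.## => .  t=0,i=14
  [10] .#.#. => .  t=1,i=10
  [9] .#..# => #  t=1,i=4
  [8] .#... => .  t=1,i=14
  [7] ..### => .  t=0,i=8
  [6] ..##. => .  t=1,i=6
  [5] ..#.# => #  t=0,i=13
  [4] ..#.. => .  t=1,i=3
  [3] ...## => .  t=1,i=16
  [2] ...#. => #  t=2,i=8
  [1] ....# => #  t=2,i=17
  [0] ..... => .  t=2,i=16
  bits 10101011011110000101001000100110 = 2876789286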